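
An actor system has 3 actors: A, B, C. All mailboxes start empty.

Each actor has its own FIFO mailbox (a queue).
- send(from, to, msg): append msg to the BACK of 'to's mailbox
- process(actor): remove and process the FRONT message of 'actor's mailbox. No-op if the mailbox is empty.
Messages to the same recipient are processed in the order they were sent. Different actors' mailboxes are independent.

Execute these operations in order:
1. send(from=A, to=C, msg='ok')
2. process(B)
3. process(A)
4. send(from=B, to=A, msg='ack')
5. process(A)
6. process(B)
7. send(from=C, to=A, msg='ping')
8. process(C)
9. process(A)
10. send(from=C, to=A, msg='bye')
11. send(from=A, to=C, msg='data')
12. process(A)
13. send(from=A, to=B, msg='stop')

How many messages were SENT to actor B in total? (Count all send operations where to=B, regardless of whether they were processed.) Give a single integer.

Answer: 1

Derivation:
After 1 (send(from=A, to=C, msg='ok')): A:[] B:[] C:[ok]
After 2 (process(B)): A:[] B:[] C:[ok]
After 3 (process(A)): A:[] B:[] C:[ok]
After 4 (send(from=B, to=A, msg='ack')): A:[ack] B:[] C:[ok]
After 5 (process(A)): A:[] B:[] C:[ok]
After 6 (process(B)): A:[] B:[] C:[ok]
After 7 (send(from=C, to=A, msg='ping')): A:[ping] B:[] C:[ok]
After 8 (process(C)): A:[ping] B:[] C:[]
After 9 (process(A)): A:[] B:[] C:[]
After 10 (send(from=C, to=A, msg='bye')): A:[bye] B:[] C:[]
After 11 (send(from=A, to=C, msg='data')): A:[bye] B:[] C:[data]
After 12 (process(A)): A:[] B:[] C:[data]
After 13 (send(from=A, to=B, msg='stop')): A:[] B:[stop] C:[data]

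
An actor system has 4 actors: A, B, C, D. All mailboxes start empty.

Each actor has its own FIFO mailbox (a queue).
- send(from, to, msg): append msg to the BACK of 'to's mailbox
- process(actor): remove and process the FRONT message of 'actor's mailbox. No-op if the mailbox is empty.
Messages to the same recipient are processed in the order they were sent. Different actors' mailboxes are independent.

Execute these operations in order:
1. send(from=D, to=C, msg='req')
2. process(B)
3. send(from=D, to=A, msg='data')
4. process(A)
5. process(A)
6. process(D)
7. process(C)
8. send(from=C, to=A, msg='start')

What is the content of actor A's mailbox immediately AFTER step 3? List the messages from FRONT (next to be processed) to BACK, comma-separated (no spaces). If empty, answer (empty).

After 1 (send(from=D, to=C, msg='req')): A:[] B:[] C:[req] D:[]
After 2 (process(B)): A:[] B:[] C:[req] D:[]
After 3 (send(from=D, to=A, msg='data')): A:[data] B:[] C:[req] D:[]

data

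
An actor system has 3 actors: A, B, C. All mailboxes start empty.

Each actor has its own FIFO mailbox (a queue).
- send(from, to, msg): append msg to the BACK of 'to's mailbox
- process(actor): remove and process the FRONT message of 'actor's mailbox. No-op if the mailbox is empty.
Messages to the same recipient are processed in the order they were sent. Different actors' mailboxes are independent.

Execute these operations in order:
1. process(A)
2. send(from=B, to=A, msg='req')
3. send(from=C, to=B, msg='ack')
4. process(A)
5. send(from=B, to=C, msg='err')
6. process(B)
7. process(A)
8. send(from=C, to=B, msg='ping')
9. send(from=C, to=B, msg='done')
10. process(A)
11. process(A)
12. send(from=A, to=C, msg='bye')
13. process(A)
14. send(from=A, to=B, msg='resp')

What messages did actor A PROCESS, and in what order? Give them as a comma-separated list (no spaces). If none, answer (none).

Answer: req

Derivation:
After 1 (process(A)): A:[] B:[] C:[]
After 2 (send(from=B, to=A, msg='req')): A:[req] B:[] C:[]
After 3 (send(from=C, to=B, msg='ack')): A:[req] B:[ack] C:[]
After 4 (process(A)): A:[] B:[ack] C:[]
After 5 (send(from=B, to=C, msg='err')): A:[] B:[ack] C:[err]
After 6 (process(B)): A:[] B:[] C:[err]
After 7 (process(A)): A:[] B:[] C:[err]
After 8 (send(from=C, to=B, msg='ping')): A:[] B:[ping] C:[err]
After 9 (send(from=C, to=B, msg='done')): A:[] B:[ping,done] C:[err]
After 10 (process(A)): A:[] B:[ping,done] C:[err]
After 11 (process(A)): A:[] B:[ping,done] C:[err]
After 12 (send(from=A, to=C, msg='bye')): A:[] B:[ping,done] C:[err,bye]
After 13 (process(A)): A:[] B:[ping,done] C:[err,bye]
After 14 (send(from=A, to=B, msg='resp')): A:[] B:[ping,done,resp] C:[err,bye]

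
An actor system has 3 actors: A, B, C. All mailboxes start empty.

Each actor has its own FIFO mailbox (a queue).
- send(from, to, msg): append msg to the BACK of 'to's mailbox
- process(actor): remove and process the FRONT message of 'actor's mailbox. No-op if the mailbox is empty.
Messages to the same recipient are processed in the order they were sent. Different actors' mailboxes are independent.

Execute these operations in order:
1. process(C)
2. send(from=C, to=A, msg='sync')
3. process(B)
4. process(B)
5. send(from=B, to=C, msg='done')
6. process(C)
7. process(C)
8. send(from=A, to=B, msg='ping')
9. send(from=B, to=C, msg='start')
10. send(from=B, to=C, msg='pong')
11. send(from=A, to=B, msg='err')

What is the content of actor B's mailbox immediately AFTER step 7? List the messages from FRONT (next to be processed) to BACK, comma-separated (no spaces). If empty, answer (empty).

After 1 (process(C)): A:[] B:[] C:[]
After 2 (send(from=C, to=A, msg='sync')): A:[sync] B:[] C:[]
After 3 (process(B)): A:[sync] B:[] C:[]
After 4 (process(B)): A:[sync] B:[] C:[]
After 5 (send(from=B, to=C, msg='done')): A:[sync] B:[] C:[done]
After 6 (process(C)): A:[sync] B:[] C:[]
After 7 (process(C)): A:[sync] B:[] C:[]

(empty)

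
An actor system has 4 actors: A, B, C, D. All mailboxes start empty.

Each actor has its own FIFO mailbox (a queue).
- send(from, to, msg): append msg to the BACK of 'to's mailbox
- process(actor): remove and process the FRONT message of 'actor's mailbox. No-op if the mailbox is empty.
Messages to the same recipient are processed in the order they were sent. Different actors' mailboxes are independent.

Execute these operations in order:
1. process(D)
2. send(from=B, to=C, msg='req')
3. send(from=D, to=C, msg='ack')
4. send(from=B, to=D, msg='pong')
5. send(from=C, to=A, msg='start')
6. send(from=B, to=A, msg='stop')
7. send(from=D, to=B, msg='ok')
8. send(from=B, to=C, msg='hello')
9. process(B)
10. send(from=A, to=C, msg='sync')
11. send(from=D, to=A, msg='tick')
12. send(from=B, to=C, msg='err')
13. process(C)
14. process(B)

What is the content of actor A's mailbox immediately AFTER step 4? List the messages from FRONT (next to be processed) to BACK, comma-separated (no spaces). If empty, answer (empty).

After 1 (process(D)): A:[] B:[] C:[] D:[]
After 2 (send(from=B, to=C, msg='req')): A:[] B:[] C:[req] D:[]
After 3 (send(from=D, to=C, msg='ack')): A:[] B:[] C:[req,ack] D:[]
After 4 (send(from=B, to=D, msg='pong')): A:[] B:[] C:[req,ack] D:[pong]

(empty)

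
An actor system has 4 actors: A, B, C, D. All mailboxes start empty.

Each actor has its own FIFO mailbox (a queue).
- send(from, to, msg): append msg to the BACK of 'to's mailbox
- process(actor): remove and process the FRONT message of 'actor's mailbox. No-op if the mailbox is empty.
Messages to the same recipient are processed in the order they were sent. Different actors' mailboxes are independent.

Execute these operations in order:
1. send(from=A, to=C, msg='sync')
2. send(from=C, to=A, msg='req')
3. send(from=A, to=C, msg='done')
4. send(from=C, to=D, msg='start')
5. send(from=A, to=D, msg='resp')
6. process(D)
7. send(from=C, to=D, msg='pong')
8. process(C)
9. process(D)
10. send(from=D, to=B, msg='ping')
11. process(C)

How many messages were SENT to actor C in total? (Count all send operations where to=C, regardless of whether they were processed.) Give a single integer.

After 1 (send(from=A, to=C, msg='sync')): A:[] B:[] C:[sync] D:[]
After 2 (send(from=C, to=A, msg='req')): A:[req] B:[] C:[sync] D:[]
After 3 (send(from=A, to=C, msg='done')): A:[req] B:[] C:[sync,done] D:[]
After 4 (send(from=C, to=D, msg='start')): A:[req] B:[] C:[sync,done] D:[start]
After 5 (send(from=A, to=D, msg='resp')): A:[req] B:[] C:[sync,done] D:[start,resp]
After 6 (process(D)): A:[req] B:[] C:[sync,done] D:[resp]
After 7 (send(from=C, to=D, msg='pong')): A:[req] B:[] C:[sync,done] D:[resp,pong]
After 8 (process(C)): A:[req] B:[] C:[done] D:[resp,pong]
After 9 (process(D)): A:[req] B:[] C:[done] D:[pong]
After 10 (send(from=D, to=B, msg='ping')): A:[req] B:[ping] C:[done] D:[pong]
After 11 (process(C)): A:[req] B:[ping] C:[] D:[pong]

Answer: 2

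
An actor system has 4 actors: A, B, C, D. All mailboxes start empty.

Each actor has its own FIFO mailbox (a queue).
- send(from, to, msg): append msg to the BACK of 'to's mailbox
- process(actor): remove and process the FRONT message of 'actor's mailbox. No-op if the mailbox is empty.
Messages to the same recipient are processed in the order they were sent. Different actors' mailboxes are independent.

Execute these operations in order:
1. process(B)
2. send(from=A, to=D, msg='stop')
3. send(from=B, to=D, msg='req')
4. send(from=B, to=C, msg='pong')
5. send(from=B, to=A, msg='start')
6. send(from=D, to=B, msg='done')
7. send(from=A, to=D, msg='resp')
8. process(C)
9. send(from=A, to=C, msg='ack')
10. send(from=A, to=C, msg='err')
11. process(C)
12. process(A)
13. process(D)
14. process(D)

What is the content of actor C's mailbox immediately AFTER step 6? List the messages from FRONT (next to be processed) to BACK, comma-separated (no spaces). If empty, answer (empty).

After 1 (process(B)): A:[] B:[] C:[] D:[]
After 2 (send(from=A, to=D, msg='stop')): A:[] B:[] C:[] D:[stop]
After 3 (send(from=B, to=D, msg='req')): A:[] B:[] C:[] D:[stop,req]
After 4 (send(from=B, to=C, msg='pong')): A:[] B:[] C:[pong] D:[stop,req]
After 5 (send(from=B, to=A, msg='start')): A:[start] B:[] C:[pong] D:[stop,req]
After 6 (send(from=D, to=B, msg='done')): A:[start] B:[done] C:[pong] D:[stop,req]

pong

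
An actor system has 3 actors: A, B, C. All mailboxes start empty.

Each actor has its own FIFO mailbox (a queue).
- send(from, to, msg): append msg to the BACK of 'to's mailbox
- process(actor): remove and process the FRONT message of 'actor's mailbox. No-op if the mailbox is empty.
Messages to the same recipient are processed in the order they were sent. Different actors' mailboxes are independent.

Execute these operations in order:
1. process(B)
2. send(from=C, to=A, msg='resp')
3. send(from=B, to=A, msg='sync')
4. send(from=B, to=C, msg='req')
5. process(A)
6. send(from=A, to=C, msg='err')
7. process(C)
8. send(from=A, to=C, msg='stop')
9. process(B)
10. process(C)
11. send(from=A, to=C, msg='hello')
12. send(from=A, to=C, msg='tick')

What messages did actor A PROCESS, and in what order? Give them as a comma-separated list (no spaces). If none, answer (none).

After 1 (process(B)): A:[] B:[] C:[]
After 2 (send(from=C, to=A, msg='resp')): A:[resp] B:[] C:[]
After 3 (send(from=B, to=A, msg='sync')): A:[resp,sync] B:[] C:[]
After 4 (send(from=B, to=C, msg='req')): A:[resp,sync] B:[] C:[req]
After 5 (process(A)): A:[sync] B:[] C:[req]
After 6 (send(from=A, to=C, msg='err')): A:[sync] B:[] C:[req,err]
After 7 (process(C)): A:[sync] B:[] C:[err]
After 8 (send(from=A, to=C, msg='stop')): A:[sync] B:[] C:[err,stop]
After 9 (process(B)): A:[sync] B:[] C:[err,stop]
After 10 (process(C)): A:[sync] B:[] C:[stop]
After 11 (send(from=A, to=C, msg='hello')): A:[sync] B:[] C:[stop,hello]
After 12 (send(from=A, to=C, msg='tick')): A:[sync] B:[] C:[stop,hello,tick]

Answer: resp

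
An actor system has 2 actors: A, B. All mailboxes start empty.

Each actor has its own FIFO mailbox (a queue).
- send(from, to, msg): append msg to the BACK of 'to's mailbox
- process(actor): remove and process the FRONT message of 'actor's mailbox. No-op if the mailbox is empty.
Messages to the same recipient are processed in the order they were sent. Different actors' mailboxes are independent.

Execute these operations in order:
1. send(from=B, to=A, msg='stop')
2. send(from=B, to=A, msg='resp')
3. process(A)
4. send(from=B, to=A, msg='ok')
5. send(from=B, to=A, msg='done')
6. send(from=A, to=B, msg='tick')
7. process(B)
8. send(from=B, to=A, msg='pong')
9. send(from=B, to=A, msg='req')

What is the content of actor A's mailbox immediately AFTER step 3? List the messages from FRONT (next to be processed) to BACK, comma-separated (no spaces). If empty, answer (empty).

After 1 (send(from=B, to=A, msg='stop')): A:[stop] B:[]
After 2 (send(from=B, to=A, msg='resp')): A:[stop,resp] B:[]
After 3 (process(A)): A:[resp] B:[]

resp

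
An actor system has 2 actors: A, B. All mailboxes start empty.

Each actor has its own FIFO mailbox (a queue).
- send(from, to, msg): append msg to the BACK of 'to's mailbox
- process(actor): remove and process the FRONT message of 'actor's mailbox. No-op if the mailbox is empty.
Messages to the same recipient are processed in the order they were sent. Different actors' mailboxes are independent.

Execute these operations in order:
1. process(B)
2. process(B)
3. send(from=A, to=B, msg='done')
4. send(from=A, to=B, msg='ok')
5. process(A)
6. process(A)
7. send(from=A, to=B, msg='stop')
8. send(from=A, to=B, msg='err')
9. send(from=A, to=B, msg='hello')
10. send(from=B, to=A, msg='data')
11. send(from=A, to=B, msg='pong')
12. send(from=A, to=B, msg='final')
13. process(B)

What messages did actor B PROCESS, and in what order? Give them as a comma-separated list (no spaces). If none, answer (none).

Answer: done

Derivation:
After 1 (process(B)): A:[] B:[]
After 2 (process(B)): A:[] B:[]
After 3 (send(from=A, to=B, msg='done')): A:[] B:[done]
After 4 (send(from=A, to=B, msg='ok')): A:[] B:[done,ok]
After 5 (process(A)): A:[] B:[done,ok]
After 6 (process(A)): A:[] B:[done,ok]
After 7 (send(from=A, to=B, msg='stop')): A:[] B:[done,ok,stop]
After 8 (send(from=A, to=B, msg='err')): A:[] B:[done,ok,stop,err]
After 9 (send(from=A, to=B, msg='hello')): A:[] B:[done,ok,stop,err,hello]
After 10 (send(from=B, to=A, msg='data')): A:[data] B:[done,ok,stop,err,hello]
After 11 (send(from=A, to=B, msg='pong')): A:[data] B:[done,ok,stop,err,hello,pong]
After 12 (send(from=A, to=B, msg='final')): A:[data] B:[done,ok,stop,err,hello,pong,final]
After 13 (process(B)): A:[data] B:[ok,stop,err,hello,pong,final]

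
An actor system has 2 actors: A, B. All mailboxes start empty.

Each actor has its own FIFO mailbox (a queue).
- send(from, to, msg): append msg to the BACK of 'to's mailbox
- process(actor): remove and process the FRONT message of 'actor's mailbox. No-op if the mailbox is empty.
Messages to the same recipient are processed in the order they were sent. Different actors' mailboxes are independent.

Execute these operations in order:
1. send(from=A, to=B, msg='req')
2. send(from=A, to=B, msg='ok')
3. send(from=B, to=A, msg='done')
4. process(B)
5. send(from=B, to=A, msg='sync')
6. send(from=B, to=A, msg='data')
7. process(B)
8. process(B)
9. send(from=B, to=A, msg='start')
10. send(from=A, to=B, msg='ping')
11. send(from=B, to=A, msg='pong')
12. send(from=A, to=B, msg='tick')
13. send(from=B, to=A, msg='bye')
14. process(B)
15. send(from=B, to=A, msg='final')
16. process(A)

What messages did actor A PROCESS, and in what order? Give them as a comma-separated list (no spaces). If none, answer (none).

After 1 (send(from=A, to=B, msg='req')): A:[] B:[req]
After 2 (send(from=A, to=B, msg='ok')): A:[] B:[req,ok]
After 3 (send(from=B, to=A, msg='done')): A:[done] B:[req,ok]
After 4 (process(B)): A:[done] B:[ok]
After 5 (send(from=B, to=A, msg='sync')): A:[done,sync] B:[ok]
After 6 (send(from=B, to=A, msg='data')): A:[done,sync,data] B:[ok]
After 7 (process(B)): A:[done,sync,data] B:[]
After 8 (process(B)): A:[done,sync,data] B:[]
After 9 (send(from=B, to=A, msg='start')): A:[done,sync,data,start] B:[]
After 10 (send(from=A, to=B, msg='ping')): A:[done,sync,data,start] B:[ping]
After 11 (send(from=B, to=A, msg='pong')): A:[done,sync,data,start,pong] B:[ping]
After 12 (send(from=A, to=B, msg='tick')): A:[done,sync,data,start,pong] B:[ping,tick]
After 13 (send(from=B, to=A, msg='bye')): A:[done,sync,data,start,pong,bye] B:[ping,tick]
After 14 (process(B)): A:[done,sync,data,start,pong,bye] B:[tick]
After 15 (send(from=B, to=A, msg='final')): A:[done,sync,data,start,pong,bye,final] B:[tick]
After 16 (process(A)): A:[sync,data,start,pong,bye,final] B:[tick]

Answer: done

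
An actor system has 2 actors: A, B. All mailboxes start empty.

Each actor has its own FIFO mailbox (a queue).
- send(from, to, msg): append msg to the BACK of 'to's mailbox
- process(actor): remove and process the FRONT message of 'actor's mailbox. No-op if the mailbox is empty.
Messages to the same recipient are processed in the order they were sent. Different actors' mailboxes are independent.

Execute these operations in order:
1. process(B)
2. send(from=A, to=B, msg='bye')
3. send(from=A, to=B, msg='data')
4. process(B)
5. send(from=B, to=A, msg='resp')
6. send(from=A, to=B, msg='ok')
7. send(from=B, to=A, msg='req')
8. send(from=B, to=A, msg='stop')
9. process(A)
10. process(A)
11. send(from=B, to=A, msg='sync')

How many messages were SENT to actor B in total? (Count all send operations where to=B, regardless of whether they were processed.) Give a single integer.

Answer: 3

Derivation:
After 1 (process(B)): A:[] B:[]
After 2 (send(from=A, to=B, msg='bye')): A:[] B:[bye]
After 3 (send(from=A, to=B, msg='data')): A:[] B:[bye,data]
After 4 (process(B)): A:[] B:[data]
After 5 (send(from=B, to=A, msg='resp')): A:[resp] B:[data]
After 6 (send(from=A, to=B, msg='ok')): A:[resp] B:[data,ok]
After 7 (send(from=B, to=A, msg='req')): A:[resp,req] B:[data,ok]
After 8 (send(from=B, to=A, msg='stop')): A:[resp,req,stop] B:[data,ok]
After 9 (process(A)): A:[req,stop] B:[data,ok]
After 10 (process(A)): A:[stop] B:[data,ok]
After 11 (send(from=B, to=A, msg='sync')): A:[stop,sync] B:[data,ok]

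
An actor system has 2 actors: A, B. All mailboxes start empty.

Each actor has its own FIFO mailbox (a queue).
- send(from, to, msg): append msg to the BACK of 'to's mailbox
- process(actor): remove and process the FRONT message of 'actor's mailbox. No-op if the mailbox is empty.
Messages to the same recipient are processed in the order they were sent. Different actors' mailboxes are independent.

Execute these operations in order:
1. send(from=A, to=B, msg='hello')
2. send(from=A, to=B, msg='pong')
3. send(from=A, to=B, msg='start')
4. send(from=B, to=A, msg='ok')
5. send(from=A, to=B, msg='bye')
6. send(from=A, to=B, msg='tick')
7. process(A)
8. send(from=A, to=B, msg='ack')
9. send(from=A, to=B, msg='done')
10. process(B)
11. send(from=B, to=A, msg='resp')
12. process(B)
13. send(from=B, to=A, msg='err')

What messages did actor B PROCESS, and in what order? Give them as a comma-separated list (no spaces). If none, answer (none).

Answer: hello,pong

Derivation:
After 1 (send(from=A, to=B, msg='hello')): A:[] B:[hello]
After 2 (send(from=A, to=B, msg='pong')): A:[] B:[hello,pong]
After 3 (send(from=A, to=B, msg='start')): A:[] B:[hello,pong,start]
After 4 (send(from=B, to=A, msg='ok')): A:[ok] B:[hello,pong,start]
After 5 (send(from=A, to=B, msg='bye')): A:[ok] B:[hello,pong,start,bye]
After 6 (send(from=A, to=B, msg='tick')): A:[ok] B:[hello,pong,start,bye,tick]
After 7 (process(A)): A:[] B:[hello,pong,start,bye,tick]
After 8 (send(from=A, to=B, msg='ack')): A:[] B:[hello,pong,start,bye,tick,ack]
After 9 (send(from=A, to=B, msg='done')): A:[] B:[hello,pong,start,bye,tick,ack,done]
After 10 (process(B)): A:[] B:[pong,start,bye,tick,ack,done]
After 11 (send(from=B, to=A, msg='resp')): A:[resp] B:[pong,start,bye,tick,ack,done]
After 12 (process(B)): A:[resp] B:[start,bye,tick,ack,done]
After 13 (send(from=B, to=A, msg='err')): A:[resp,err] B:[start,bye,tick,ack,done]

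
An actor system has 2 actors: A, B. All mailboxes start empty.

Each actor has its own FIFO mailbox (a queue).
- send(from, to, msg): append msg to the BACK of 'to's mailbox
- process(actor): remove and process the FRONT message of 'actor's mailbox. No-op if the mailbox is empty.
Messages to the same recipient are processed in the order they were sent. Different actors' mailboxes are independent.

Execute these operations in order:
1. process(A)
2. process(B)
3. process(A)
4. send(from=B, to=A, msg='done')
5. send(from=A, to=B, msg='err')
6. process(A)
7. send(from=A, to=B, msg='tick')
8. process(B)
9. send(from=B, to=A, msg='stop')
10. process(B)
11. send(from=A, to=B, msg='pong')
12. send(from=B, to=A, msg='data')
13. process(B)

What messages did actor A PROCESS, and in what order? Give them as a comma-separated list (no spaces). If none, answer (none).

Answer: done

Derivation:
After 1 (process(A)): A:[] B:[]
After 2 (process(B)): A:[] B:[]
After 3 (process(A)): A:[] B:[]
After 4 (send(from=B, to=A, msg='done')): A:[done] B:[]
After 5 (send(from=A, to=B, msg='err')): A:[done] B:[err]
After 6 (process(A)): A:[] B:[err]
After 7 (send(from=A, to=B, msg='tick')): A:[] B:[err,tick]
After 8 (process(B)): A:[] B:[tick]
After 9 (send(from=B, to=A, msg='stop')): A:[stop] B:[tick]
After 10 (process(B)): A:[stop] B:[]
After 11 (send(from=A, to=B, msg='pong')): A:[stop] B:[pong]
After 12 (send(from=B, to=A, msg='data')): A:[stop,data] B:[pong]
After 13 (process(B)): A:[stop,data] B:[]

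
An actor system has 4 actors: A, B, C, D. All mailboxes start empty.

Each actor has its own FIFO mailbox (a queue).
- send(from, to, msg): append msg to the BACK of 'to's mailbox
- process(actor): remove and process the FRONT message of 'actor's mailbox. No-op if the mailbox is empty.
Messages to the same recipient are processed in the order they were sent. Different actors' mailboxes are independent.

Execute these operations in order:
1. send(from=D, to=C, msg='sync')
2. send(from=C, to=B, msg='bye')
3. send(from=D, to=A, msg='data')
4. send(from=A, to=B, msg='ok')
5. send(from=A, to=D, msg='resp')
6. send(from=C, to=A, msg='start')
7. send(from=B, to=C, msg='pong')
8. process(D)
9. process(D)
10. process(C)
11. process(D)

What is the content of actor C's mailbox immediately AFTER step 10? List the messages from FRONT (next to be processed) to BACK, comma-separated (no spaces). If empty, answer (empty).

After 1 (send(from=D, to=C, msg='sync')): A:[] B:[] C:[sync] D:[]
After 2 (send(from=C, to=B, msg='bye')): A:[] B:[bye] C:[sync] D:[]
After 3 (send(from=D, to=A, msg='data')): A:[data] B:[bye] C:[sync] D:[]
After 4 (send(from=A, to=B, msg='ok')): A:[data] B:[bye,ok] C:[sync] D:[]
After 5 (send(from=A, to=D, msg='resp')): A:[data] B:[bye,ok] C:[sync] D:[resp]
After 6 (send(from=C, to=A, msg='start')): A:[data,start] B:[bye,ok] C:[sync] D:[resp]
After 7 (send(from=B, to=C, msg='pong')): A:[data,start] B:[bye,ok] C:[sync,pong] D:[resp]
After 8 (process(D)): A:[data,start] B:[bye,ok] C:[sync,pong] D:[]
After 9 (process(D)): A:[data,start] B:[bye,ok] C:[sync,pong] D:[]
After 10 (process(C)): A:[data,start] B:[bye,ok] C:[pong] D:[]

pong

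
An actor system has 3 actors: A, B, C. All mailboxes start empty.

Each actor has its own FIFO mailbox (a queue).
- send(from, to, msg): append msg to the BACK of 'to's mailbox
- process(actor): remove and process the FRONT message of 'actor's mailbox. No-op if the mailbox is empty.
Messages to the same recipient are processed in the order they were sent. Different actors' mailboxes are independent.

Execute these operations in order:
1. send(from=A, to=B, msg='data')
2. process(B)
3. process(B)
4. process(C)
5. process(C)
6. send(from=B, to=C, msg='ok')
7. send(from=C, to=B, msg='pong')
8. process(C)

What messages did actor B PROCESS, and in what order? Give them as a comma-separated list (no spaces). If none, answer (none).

After 1 (send(from=A, to=B, msg='data')): A:[] B:[data] C:[]
After 2 (process(B)): A:[] B:[] C:[]
After 3 (process(B)): A:[] B:[] C:[]
After 4 (process(C)): A:[] B:[] C:[]
After 5 (process(C)): A:[] B:[] C:[]
After 6 (send(from=B, to=C, msg='ok')): A:[] B:[] C:[ok]
After 7 (send(from=C, to=B, msg='pong')): A:[] B:[pong] C:[ok]
After 8 (process(C)): A:[] B:[pong] C:[]

Answer: data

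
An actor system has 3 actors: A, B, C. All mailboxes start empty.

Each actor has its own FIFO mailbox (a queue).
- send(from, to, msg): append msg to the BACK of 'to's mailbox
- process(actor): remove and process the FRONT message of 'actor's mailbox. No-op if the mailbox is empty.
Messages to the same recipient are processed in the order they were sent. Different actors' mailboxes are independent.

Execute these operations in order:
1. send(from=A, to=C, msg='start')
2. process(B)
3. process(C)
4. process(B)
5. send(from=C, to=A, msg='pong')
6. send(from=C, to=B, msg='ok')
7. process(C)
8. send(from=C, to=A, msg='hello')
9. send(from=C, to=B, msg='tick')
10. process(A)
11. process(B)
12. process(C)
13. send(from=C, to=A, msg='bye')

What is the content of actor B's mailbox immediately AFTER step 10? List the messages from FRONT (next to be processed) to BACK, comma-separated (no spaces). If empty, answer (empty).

After 1 (send(from=A, to=C, msg='start')): A:[] B:[] C:[start]
After 2 (process(B)): A:[] B:[] C:[start]
After 3 (process(C)): A:[] B:[] C:[]
After 4 (process(B)): A:[] B:[] C:[]
After 5 (send(from=C, to=A, msg='pong')): A:[pong] B:[] C:[]
After 6 (send(from=C, to=B, msg='ok')): A:[pong] B:[ok] C:[]
After 7 (process(C)): A:[pong] B:[ok] C:[]
After 8 (send(from=C, to=A, msg='hello')): A:[pong,hello] B:[ok] C:[]
After 9 (send(from=C, to=B, msg='tick')): A:[pong,hello] B:[ok,tick] C:[]
After 10 (process(A)): A:[hello] B:[ok,tick] C:[]

ok,tick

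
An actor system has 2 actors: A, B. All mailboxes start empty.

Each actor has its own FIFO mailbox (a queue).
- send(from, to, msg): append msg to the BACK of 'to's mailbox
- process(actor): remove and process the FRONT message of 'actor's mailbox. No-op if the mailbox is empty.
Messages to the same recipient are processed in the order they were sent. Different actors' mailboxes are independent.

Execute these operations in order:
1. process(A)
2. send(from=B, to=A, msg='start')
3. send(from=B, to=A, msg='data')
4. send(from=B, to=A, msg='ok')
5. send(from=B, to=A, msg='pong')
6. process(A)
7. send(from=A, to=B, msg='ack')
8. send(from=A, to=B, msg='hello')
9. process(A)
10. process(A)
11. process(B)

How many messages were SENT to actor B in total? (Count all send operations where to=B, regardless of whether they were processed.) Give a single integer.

Answer: 2

Derivation:
After 1 (process(A)): A:[] B:[]
After 2 (send(from=B, to=A, msg='start')): A:[start] B:[]
After 3 (send(from=B, to=A, msg='data')): A:[start,data] B:[]
After 4 (send(from=B, to=A, msg='ok')): A:[start,data,ok] B:[]
After 5 (send(from=B, to=A, msg='pong')): A:[start,data,ok,pong] B:[]
After 6 (process(A)): A:[data,ok,pong] B:[]
After 7 (send(from=A, to=B, msg='ack')): A:[data,ok,pong] B:[ack]
After 8 (send(from=A, to=B, msg='hello')): A:[data,ok,pong] B:[ack,hello]
After 9 (process(A)): A:[ok,pong] B:[ack,hello]
After 10 (process(A)): A:[pong] B:[ack,hello]
After 11 (process(B)): A:[pong] B:[hello]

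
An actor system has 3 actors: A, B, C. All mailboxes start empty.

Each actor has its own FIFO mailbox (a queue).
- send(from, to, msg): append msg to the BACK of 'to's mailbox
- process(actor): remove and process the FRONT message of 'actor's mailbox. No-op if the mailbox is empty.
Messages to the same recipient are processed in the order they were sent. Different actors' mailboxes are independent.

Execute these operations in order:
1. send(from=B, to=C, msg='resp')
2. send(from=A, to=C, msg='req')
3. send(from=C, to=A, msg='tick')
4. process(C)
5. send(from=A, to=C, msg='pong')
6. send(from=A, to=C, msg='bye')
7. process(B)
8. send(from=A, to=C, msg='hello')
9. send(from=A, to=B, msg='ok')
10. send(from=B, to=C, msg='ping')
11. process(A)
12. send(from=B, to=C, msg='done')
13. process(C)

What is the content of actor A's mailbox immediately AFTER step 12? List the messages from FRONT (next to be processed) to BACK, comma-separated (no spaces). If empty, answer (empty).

After 1 (send(from=B, to=C, msg='resp')): A:[] B:[] C:[resp]
After 2 (send(from=A, to=C, msg='req')): A:[] B:[] C:[resp,req]
After 3 (send(from=C, to=A, msg='tick')): A:[tick] B:[] C:[resp,req]
After 4 (process(C)): A:[tick] B:[] C:[req]
After 5 (send(from=A, to=C, msg='pong')): A:[tick] B:[] C:[req,pong]
After 6 (send(from=A, to=C, msg='bye')): A:[tick] B:[] C:[req,pong,bye]
After 7 (process(B)): A:[tick] B:[] C:[req,pong,bye]
After 8 (send(from=A, to=C, msg='hello')): A:[tick] B:[] C:[req,pong,bye,hello]
After 9 (send(from=A, to=B, msg='ok')): A:[tick] B:[ok] C:[req,pong,bye,hello]
After 10 (send(from=B, to=C, msg='ping')): A:[tick] B:[ok] C:[req,pong,bye,hello,ping]
After 11 (process(A)): A:[] B:[ok] C:[req,pong,bye,hello,ping]
After 12 (send(from=B, to=C, msg='done')): A:[] B:[ok] C:[req,pong,bye,hello,ping,done]

(empty)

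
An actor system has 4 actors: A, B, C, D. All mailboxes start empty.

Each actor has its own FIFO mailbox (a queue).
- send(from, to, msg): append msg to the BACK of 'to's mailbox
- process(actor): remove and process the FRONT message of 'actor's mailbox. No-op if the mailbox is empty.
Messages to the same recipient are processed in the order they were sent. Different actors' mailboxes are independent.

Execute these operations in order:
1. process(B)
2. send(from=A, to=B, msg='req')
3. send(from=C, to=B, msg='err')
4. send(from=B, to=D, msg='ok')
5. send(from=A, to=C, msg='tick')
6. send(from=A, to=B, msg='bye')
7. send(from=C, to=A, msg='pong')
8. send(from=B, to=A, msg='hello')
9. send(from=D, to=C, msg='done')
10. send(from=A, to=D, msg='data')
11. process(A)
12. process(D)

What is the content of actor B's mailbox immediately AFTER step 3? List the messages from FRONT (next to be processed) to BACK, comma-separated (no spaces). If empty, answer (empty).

After 1 (process(B)): A:[] B:[] C:[] D:[]
After 2 (send(from=A, to=B, msg='req')): A:[] B:[req] C:[] D:[]
After 3 (send(from=C, to=B, msg='err')): A:[] B:[req,err] C:[] D:[]

req,err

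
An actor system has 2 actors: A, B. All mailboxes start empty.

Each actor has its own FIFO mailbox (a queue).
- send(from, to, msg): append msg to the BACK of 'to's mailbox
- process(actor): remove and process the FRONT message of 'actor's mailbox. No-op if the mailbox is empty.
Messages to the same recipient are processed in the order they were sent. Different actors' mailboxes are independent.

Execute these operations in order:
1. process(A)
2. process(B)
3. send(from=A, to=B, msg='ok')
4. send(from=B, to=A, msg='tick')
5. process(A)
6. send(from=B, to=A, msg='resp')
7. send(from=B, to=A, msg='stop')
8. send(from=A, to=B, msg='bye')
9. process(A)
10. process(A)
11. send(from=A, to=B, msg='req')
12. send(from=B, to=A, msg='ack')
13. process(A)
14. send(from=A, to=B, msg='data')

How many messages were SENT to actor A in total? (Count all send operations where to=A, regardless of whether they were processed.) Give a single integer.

After 1 (process(A)): A:[] B:[]
After 2 (process(B)): A:[] B:[]
After 3 (send(from=A, to=B, msg='ok')): A:[] B:[ok]
After 4 (send(from=B, to=A, msg='tick')): A:[tick] B:[ok]
After 5 (process(A)): A:[] B:[ok]
After 6 (send(from=B, to=A, msg='resp')): A:[resp] B:[ok]
After 7 (send(from=B, to=A, msg='stop')): A:[resp,stop] B:[ok]
After 8 (send(from=A, to=B, msg='bye')): A:[resp,stop] B:[ok,bye]
After 9 (process(A)): A:[stop] B:[ok,bye]
After 10 (process(A)): A:[] B:[ok,bye]
After 11 (send(from=A, to=B, msg='req')): A:[] B:[ok,bye,req]
After 12 (send(from=B, to=A, msg='ack')): A:[ack] B:[ok,bye,req]
After 13 (process(A)): A:[] B:[ok,bye,req]
After 14 (send(from=A, to=B, msg='data')): A:[] B:[ok,bye,req,data]

Answer: 4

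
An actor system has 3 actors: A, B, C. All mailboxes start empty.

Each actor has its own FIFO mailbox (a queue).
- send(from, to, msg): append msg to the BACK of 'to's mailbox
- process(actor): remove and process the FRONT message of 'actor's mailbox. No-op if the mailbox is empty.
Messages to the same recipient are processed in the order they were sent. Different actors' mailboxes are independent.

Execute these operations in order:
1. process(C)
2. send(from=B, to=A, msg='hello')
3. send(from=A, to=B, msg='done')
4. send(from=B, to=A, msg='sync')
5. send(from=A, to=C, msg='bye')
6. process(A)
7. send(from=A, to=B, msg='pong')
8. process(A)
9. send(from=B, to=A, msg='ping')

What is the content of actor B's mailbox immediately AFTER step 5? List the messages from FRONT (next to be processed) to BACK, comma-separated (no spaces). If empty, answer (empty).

After 1 (process(C)): A:[] B:[] C:[]
After 2 (send(from=B, to=A, msg='hello')): A:[hello] B:[] C:[]
After 3 (send(from=A, to=B, msg='done')): A:[hello] B:[done] C:[]
After 4 (send(from=B, to=A, msg='sync')): A:[hello,sync] B:[done] C:[]
After 5 (send(from=A, to=C, msg='bye')): A:[hello,sync] B:[done] C:[bye]

done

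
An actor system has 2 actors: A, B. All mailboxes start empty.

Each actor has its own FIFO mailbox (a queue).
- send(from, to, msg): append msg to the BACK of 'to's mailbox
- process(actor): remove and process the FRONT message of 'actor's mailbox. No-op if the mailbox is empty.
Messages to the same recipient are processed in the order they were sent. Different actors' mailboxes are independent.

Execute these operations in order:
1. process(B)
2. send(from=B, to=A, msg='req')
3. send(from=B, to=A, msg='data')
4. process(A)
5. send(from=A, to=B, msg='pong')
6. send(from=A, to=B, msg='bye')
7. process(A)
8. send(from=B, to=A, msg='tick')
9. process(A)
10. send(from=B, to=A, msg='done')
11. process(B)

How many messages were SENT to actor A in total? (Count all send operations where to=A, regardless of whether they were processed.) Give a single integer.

Answer: 4

Derivation:
After 1 (process(B)): A:[] B:[]
After 2 (send(from=B, to=A, msg='req')): A:[req] B:[]
After 3 (send(from=B, to=A, msg='data')): A:[req,data] B:[]
After 4 (process(A)): A:[data] B:[]
After 5 (send(from=A, to=B, msg='pong')): A:[data] B:[pong]
After 6 (send(from=A, to=B, msg='bye')): A:[data] B:[pong,bye]
After 7 (process(A)): A:[] B:[pong,bye]
After 8 (send(from=B, to=A, msg='tick')): A:[tick] B:[pong,bye]
After 9 (process(A)): A:[] B:[pong,bye]
After 10 (send(from=B, to=A, msg='done')): A:[done] B:[pong,bye]
After 11 (process(B)): A:[done] B:[bye]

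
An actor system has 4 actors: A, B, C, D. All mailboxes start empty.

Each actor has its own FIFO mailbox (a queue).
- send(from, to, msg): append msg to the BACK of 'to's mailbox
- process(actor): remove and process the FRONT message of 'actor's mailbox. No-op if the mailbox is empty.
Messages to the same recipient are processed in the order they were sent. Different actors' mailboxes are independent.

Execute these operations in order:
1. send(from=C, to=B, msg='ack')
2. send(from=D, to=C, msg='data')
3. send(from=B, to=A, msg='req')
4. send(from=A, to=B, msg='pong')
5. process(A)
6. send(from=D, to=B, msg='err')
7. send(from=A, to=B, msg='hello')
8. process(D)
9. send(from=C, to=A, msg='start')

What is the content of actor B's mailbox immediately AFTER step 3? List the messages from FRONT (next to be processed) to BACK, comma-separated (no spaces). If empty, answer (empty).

After 1 (send(from=C, to=B, msg='ack')): A:[] B:[ack] C:[] D:[]
After 2 (send(from=D, to=C, msg='data')): A:[] B:[ack] C:[data] D:[]
After 3 (send(from=B, to=A, msg='req')): A:[req] B:[ack] C:[data] D:[]

ack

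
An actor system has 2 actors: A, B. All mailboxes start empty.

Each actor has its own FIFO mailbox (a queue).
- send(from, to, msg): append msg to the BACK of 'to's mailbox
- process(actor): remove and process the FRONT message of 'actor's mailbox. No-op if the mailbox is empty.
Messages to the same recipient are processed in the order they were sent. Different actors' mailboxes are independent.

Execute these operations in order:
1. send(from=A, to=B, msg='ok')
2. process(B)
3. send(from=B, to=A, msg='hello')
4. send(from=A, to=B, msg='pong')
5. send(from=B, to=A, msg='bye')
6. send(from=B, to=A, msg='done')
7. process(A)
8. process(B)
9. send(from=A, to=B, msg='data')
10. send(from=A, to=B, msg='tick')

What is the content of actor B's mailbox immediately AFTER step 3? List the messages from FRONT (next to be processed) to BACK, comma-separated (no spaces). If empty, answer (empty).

After 1 (send(from=A, to=B, msg='ok')): A:[] B:[ok]
After 2 (process(B)): A:[] B:[]
After 3 (send(from=B, to=A, msg='hello')): A:[hello] B:[]

(empty)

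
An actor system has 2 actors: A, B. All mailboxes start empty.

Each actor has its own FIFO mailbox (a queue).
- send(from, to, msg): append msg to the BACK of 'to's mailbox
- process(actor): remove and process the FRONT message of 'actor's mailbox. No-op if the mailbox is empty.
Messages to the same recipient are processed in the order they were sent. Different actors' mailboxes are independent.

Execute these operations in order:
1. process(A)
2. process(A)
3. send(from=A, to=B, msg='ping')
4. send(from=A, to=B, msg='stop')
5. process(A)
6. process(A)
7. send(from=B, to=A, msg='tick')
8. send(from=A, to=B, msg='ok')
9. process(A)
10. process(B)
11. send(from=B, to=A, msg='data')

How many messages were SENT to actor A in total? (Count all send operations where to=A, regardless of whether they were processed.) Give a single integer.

Answer: 2

Derivation:
After 1 (process(A)): A:[] B:[]
After 2 (process(A)): A:[] B:[]
After 3 (send(from=A, to=B, msg='ping')): A:[] B:[ping]
After 4 (send(from=A, to=B, msg='stop')): A:[] B:[ping,stop]
After 5 (process(A)): A:[] B:[ping,stop]
After 6 (process(A)): A:[] B:[ping,stop]
After 7 (send(from=B, to=A, msg='tick')): A:[tick] B:[ping,stop]
After 8 (send(from=A, to=B, msg='ok')): A:[tick] B:[ping,stop,ok]
After 9 (process(A)): A:[] B:[ping,stop,ok]
After 10 (process(B)): A:[] B:[stop,ok]
After 11 (send(from=B, to=A, msg='data')): A:[data] B:[stop,ok]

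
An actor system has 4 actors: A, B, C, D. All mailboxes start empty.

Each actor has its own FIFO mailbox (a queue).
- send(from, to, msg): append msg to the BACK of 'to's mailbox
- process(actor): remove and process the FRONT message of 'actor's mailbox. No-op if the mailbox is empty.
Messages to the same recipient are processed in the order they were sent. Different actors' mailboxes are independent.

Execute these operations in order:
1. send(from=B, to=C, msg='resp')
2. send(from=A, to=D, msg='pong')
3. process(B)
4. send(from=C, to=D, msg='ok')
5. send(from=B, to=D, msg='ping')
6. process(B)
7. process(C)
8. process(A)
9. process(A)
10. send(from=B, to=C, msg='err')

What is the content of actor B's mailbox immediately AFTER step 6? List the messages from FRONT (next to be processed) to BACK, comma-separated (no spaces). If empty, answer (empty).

After 1 (send(from=B, to=C, msg='resp')): A:[] B:[] C:[resp] D:[]
After 2 (send(from=A, to=D, msg='pong')): A:[] B:[] C:[resp] D:[pong]
After 3 (process(B)): A:[] B:[] C:[resp] D:[pong]
After 4 (send(from=C, to=D, msg='ok')): A:[] B:[] C:[resp] D:[pong,ok]
After 5 (send(from=B, to=D, msg='ping')): A:[] B:[] C:[resp] D:[pong,ok,ping]
After 6 (process(B)): A:[] B:[] C:[resp] D:[pong,ok,ping]

(empty)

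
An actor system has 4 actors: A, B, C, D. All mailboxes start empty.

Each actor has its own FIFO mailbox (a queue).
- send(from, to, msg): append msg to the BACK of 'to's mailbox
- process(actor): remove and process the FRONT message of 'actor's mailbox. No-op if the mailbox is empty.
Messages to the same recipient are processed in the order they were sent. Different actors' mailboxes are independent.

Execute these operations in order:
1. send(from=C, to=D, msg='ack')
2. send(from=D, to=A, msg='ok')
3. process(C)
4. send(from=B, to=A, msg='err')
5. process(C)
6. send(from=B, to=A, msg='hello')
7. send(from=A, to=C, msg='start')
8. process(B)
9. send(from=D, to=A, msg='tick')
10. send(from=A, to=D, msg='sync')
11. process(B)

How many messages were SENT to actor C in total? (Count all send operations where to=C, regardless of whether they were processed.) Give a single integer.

After 1 (send(from=C, to=D, msg='ack')): A:[] B:[] C:[] D:[ack]
After 2 (send(from=D, to=A, msg='ok')): A:[ok] B:[] C:[] D:[ack]
After 3 (process(C)): A:[ok] B:[] C:[] D:[ack]
After 4 (send(from=B, to=A, msg='err')): A:[ok,err] B:[] C:[] D:[ack]
After 5 (process(C)): A:[ok,err] B:[] C:[] D:[ack]
After 6 (send(from=B, to=A, msg='hello')): A:[ok,err,hello] B:[] C:[] D:[ack]
After 7 (send(from=A, to=C, msg='start')): A:[ok,err,hello] B:[] C:[start] D:[ack]
After 8 (process(B)): A:[ok,err,hello] B:[] C:[start] D:[ack]
After 9 (send(from=D, to=A, msg='tick')): A:[ok,err,hello,tick] B:[] C:[start] D:[ack]
After 10 (send(from=A, to=D, msg='sync')): A:[ok,err,hello,tick] B:[] C:[start] D:[ack,sync]
After 11 (process(B)): A:[ok,err,hello,tick] B:[] C:[start] D:[ack,sync]

Answer: 1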